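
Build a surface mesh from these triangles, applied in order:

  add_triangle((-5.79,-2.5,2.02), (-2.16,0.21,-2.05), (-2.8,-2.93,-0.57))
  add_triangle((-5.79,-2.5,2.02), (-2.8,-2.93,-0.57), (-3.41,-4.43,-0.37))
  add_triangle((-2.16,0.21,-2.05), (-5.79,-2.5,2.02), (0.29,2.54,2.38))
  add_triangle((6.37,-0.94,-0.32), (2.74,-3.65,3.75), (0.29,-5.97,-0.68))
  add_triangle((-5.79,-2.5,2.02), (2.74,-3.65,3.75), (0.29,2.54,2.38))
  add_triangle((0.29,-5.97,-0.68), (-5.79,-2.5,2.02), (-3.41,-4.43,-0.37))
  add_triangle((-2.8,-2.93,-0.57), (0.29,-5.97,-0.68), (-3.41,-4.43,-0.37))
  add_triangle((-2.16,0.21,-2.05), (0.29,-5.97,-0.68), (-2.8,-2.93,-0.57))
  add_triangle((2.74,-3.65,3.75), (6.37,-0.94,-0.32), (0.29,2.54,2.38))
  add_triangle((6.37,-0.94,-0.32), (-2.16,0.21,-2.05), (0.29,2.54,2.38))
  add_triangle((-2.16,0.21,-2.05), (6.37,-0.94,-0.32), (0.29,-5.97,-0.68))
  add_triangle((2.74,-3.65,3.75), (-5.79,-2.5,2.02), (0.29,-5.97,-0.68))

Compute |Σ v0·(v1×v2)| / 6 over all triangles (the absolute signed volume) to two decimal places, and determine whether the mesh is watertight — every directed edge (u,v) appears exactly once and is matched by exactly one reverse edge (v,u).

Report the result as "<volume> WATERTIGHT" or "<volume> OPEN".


149.52 WATERTIGHT

Per-triangle v0·(v1×v2)/6:
  t1: +6.3618
  t2: +1.8246
  t3: +9.2689
  t4: +26.7568
  t5: +22.5380
  t6: +7.5218
  t7: +1.2462
  t8: +5.5663
  t9: +18.9114
  t10: +5.6423
  t11: +13.5061
  t12: +30.3793
Σ = +149.5236 → |volume| = 149.52

Directed edges: 36 total, each appears once with its reverse present → watertight.


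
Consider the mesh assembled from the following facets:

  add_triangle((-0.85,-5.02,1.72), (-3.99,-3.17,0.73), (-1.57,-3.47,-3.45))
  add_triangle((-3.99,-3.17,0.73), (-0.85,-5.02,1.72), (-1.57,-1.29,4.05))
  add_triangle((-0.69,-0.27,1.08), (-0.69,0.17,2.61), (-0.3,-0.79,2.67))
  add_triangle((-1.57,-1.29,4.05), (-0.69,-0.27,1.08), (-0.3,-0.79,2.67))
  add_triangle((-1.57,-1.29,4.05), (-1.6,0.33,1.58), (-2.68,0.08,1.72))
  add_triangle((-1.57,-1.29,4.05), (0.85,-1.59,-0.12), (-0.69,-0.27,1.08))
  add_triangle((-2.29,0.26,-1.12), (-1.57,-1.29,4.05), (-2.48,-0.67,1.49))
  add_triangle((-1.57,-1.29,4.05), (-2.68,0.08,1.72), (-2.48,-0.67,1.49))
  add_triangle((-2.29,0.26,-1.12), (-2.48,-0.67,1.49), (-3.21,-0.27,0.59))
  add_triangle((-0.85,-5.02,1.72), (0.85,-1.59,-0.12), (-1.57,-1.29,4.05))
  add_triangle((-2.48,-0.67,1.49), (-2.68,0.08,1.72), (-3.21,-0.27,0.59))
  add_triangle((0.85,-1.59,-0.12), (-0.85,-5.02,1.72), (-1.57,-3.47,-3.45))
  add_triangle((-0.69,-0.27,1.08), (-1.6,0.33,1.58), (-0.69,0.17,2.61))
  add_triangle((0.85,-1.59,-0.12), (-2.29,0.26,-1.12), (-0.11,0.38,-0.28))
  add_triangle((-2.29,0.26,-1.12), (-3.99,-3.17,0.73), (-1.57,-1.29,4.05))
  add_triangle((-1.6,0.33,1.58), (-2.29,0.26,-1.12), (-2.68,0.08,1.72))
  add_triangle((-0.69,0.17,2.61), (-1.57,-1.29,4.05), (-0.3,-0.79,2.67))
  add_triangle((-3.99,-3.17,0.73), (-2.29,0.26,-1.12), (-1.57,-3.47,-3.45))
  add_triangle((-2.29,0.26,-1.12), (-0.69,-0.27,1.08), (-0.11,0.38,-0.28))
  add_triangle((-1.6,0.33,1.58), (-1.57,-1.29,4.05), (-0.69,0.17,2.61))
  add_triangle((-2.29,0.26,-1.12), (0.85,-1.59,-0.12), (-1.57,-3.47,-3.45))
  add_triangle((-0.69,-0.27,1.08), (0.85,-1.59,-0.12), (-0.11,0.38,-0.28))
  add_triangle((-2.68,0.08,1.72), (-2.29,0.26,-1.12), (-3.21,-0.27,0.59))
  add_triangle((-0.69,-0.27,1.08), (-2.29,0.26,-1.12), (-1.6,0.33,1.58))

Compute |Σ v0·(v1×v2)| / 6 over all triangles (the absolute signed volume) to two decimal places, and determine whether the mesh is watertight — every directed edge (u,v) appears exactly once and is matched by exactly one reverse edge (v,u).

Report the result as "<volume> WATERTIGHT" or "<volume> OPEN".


Per-triangle v0·(v1×v2)/6:
  t1: +13.1101
  t2: +10.8270
  t3: -0.2297
  t4: -0.0478
  t5: +0.7138
  t6: -0.2581
  t7: -0.2351
  t8: +1.0718
  t9: +0.1299
  t10: +2.6269
  t11: +0.4720
  t12: +4.8904
  t13: -0.2150
  t14: +0.2041
  t15: +5.1594
  t16: +0.3738
  t17: +0.4837
  t18: +7.4425
  t19: +0.1688
  t20: +0.8484
  t21: -0.7829
  t22: -0.0411
  t23: +0.5490
  t24: -0.3944
Σ = +46.8677 → |volume| = 46.87

Directed edges: 72 total, each appears once with its reverse present → watertight.

46.87 WATERTIGHT


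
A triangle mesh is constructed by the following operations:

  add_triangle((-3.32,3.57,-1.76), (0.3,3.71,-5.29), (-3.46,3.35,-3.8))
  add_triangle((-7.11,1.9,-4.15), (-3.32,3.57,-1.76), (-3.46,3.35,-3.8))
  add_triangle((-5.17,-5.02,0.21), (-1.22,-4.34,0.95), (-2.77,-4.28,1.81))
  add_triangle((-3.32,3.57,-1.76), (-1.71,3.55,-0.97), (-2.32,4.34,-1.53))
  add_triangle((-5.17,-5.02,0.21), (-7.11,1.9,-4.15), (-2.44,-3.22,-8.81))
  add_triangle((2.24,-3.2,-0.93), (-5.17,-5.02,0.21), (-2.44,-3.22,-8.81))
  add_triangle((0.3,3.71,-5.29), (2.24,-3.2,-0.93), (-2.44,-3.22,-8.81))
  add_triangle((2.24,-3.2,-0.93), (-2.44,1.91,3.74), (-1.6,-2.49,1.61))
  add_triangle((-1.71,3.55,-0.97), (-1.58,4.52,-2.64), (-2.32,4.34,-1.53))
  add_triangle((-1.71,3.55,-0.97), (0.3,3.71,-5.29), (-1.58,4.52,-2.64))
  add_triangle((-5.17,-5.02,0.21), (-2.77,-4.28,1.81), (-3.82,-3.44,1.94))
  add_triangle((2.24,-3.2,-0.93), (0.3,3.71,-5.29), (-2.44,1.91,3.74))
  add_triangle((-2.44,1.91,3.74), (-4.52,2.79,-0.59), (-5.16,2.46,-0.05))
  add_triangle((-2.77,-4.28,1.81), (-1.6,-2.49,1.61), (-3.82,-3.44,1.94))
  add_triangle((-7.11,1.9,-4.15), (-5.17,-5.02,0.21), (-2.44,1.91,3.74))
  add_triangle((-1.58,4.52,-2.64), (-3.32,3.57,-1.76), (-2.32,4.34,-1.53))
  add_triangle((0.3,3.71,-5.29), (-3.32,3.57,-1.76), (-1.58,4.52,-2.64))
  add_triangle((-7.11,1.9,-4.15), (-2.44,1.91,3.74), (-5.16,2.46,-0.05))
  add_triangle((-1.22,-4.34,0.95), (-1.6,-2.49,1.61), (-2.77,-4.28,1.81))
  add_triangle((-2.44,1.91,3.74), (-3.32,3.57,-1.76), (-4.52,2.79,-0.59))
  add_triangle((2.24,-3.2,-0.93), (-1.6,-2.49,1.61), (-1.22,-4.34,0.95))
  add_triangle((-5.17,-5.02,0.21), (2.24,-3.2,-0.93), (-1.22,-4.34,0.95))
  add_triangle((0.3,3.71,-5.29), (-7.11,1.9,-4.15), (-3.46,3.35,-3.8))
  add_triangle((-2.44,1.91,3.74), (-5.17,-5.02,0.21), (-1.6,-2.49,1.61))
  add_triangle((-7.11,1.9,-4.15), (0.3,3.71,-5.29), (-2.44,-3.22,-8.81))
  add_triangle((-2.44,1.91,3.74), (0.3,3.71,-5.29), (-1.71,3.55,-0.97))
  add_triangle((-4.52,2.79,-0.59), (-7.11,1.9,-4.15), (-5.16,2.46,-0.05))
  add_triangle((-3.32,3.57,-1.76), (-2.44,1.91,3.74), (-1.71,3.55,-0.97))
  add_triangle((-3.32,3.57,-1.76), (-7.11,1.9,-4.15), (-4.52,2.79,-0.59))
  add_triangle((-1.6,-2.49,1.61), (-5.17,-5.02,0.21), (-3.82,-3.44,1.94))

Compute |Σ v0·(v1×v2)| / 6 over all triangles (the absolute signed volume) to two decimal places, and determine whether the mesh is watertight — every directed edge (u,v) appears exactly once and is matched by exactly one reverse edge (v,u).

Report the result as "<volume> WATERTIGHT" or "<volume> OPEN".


Per-triangle v0·(v1×v2)/6:
  t1: +5.5036
  t2: +6.1714
  t3: +3.3814
  t4: +0.2193
  t5: +70.8374
  t6: +40.6472
  t7: +28.1088
  t8: +4.3057
  t9: +0.3124
  t10: +0.2238
  t11: +2.8396
  t12: +1.1747
  t13: +2.4065
  t14: +0.6372
  t15: +43.9863
  t16: +1.3719
  t17: +4.4839
  t18: +2.2007
  t19: +0.6385
  t20: +5.0531
  t21: +1.3570
  t22: +6.4516
  t23: +7.7105
  t24: +8.6346
  t25: +58.2482
  t26: +1.4171
  t27: +2.9288
  t28: +4.7411
  t29: +6.1782
  t30: -1.7985
Σ = +320.3717 → |volume| = 320.37

Directed edges: 90 total, each appears once with its reverse present → watertight.

320.37 WATERTIGHT


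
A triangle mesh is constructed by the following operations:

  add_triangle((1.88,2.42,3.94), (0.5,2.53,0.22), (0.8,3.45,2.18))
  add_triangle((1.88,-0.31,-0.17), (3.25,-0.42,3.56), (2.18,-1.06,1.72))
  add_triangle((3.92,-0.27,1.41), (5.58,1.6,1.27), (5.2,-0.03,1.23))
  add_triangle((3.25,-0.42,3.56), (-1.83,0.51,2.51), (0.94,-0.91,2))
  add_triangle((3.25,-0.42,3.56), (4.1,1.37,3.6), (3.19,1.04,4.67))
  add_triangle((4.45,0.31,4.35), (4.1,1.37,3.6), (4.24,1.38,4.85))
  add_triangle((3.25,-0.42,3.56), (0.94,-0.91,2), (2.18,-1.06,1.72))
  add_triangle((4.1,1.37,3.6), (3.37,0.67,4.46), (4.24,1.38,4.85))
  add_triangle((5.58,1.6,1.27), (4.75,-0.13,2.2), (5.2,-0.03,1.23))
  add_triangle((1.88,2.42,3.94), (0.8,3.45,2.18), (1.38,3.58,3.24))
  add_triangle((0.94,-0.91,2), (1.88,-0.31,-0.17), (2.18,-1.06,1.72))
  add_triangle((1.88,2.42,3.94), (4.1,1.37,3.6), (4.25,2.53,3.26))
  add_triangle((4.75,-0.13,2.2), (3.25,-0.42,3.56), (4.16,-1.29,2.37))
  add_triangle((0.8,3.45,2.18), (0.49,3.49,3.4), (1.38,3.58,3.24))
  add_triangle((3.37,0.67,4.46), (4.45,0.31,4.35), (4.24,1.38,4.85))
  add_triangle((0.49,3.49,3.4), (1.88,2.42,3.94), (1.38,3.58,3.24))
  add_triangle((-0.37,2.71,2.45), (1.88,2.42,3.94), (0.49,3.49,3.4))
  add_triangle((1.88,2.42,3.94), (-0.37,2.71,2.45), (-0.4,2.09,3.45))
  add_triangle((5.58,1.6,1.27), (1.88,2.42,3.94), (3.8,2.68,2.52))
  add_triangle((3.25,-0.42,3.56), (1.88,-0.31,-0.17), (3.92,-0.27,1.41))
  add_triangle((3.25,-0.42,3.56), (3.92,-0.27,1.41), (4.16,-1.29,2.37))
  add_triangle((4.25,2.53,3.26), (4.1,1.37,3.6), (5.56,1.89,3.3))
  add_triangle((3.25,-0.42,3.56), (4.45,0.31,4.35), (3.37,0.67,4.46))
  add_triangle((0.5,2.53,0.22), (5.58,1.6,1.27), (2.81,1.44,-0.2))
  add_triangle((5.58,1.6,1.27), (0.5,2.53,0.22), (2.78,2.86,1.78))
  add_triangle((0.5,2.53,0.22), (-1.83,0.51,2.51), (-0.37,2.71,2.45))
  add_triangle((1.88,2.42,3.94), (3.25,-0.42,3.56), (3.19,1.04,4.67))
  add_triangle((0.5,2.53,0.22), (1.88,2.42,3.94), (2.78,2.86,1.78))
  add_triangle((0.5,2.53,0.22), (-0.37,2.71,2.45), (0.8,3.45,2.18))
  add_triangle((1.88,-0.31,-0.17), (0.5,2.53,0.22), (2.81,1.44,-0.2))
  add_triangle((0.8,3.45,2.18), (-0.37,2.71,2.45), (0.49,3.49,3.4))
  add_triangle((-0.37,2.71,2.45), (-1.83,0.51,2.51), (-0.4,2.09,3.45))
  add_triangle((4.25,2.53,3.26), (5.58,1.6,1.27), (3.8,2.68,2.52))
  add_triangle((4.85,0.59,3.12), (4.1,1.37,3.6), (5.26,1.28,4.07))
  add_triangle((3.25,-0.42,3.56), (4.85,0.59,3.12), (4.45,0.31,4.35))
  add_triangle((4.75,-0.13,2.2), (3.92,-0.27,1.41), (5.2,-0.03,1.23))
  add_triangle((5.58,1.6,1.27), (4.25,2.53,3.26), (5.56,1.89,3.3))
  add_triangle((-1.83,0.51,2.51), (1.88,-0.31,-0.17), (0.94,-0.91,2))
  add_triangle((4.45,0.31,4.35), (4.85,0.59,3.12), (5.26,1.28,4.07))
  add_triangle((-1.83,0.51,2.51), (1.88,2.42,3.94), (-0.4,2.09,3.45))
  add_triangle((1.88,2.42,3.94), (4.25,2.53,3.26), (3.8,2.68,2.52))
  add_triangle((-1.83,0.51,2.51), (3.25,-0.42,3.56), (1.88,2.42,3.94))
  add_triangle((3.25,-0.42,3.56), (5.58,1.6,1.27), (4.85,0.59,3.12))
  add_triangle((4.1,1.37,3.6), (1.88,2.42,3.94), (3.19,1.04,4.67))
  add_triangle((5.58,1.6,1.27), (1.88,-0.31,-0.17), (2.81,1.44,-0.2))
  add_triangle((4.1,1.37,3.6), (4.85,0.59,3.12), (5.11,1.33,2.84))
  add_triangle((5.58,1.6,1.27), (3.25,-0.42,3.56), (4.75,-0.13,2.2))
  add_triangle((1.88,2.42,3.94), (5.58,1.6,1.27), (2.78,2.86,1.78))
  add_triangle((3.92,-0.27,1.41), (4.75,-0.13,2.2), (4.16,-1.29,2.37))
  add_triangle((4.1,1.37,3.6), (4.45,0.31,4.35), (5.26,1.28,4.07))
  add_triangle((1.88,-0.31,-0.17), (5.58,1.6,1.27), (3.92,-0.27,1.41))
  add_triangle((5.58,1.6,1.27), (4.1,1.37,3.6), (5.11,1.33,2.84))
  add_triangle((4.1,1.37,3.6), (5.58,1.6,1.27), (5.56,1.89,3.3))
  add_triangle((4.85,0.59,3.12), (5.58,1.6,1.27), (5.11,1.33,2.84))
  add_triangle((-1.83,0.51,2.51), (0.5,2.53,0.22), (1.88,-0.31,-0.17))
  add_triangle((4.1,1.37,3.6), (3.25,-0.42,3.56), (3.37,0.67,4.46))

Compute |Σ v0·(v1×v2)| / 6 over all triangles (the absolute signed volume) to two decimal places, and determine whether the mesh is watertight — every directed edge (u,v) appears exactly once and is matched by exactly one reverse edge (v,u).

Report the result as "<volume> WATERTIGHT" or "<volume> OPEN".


Per-triangle v0·(v1×v2)/6:
  t1: +0.9253
  t2: +0.9156
  t3: -0.6722
  t4: +2.0720
  t5: +1.9109
  t6: +0.8953
  t7: +0.6944
  t8: -0.3135
  t9: +1.5183
  t10: -0.0207
  t11: -0.0041
  t12: +2.3138
  t13: +1.7970
  t14: +0.5572
  t15: +0.7101
  t16: +1.0295
  t17: +0.5204
  t18: +1.6487
  t19: -2.2994
  t20: +0.3904
  t21: -1.4556
  t22: +1.1894
  t23: +0.6825
  t24: +1.9261
  t25: +2.3427
  t26: +0.8613
  t27: -0.2165
  t28: +2.5779
  t29: +0.8282
  t30: -0.1139
  t31: +0.5505
  t32: +1.1347
  t33: +1.3725
  t34: -0.0147
  t35: +0.7055
  t36: +0.1879
  t37: +1.8507
  t38: -0.6907
  t39: +0.8979
  t40: +1.3285
  t41: +1.1032
  t42: +6.2333
  t43: +0.4347
  t44: +2.3290
  t45: +1.0156
  t46: +0.8661
  t47: +2.5066
  t48: +4.7310
  t49: +0.4347
  t50: +0.5856
  t51: +1.1840
  t52: +0.6385
  t53: +0.3657
  t54: +0.9952
  t55: -1.9018
  t56: -1.3245
Σ = +50.7309 → |volume| = 50.73

Directed edges: 168 total, each appears once with its reverse present → watertight.

50.73 WATERTIGHT


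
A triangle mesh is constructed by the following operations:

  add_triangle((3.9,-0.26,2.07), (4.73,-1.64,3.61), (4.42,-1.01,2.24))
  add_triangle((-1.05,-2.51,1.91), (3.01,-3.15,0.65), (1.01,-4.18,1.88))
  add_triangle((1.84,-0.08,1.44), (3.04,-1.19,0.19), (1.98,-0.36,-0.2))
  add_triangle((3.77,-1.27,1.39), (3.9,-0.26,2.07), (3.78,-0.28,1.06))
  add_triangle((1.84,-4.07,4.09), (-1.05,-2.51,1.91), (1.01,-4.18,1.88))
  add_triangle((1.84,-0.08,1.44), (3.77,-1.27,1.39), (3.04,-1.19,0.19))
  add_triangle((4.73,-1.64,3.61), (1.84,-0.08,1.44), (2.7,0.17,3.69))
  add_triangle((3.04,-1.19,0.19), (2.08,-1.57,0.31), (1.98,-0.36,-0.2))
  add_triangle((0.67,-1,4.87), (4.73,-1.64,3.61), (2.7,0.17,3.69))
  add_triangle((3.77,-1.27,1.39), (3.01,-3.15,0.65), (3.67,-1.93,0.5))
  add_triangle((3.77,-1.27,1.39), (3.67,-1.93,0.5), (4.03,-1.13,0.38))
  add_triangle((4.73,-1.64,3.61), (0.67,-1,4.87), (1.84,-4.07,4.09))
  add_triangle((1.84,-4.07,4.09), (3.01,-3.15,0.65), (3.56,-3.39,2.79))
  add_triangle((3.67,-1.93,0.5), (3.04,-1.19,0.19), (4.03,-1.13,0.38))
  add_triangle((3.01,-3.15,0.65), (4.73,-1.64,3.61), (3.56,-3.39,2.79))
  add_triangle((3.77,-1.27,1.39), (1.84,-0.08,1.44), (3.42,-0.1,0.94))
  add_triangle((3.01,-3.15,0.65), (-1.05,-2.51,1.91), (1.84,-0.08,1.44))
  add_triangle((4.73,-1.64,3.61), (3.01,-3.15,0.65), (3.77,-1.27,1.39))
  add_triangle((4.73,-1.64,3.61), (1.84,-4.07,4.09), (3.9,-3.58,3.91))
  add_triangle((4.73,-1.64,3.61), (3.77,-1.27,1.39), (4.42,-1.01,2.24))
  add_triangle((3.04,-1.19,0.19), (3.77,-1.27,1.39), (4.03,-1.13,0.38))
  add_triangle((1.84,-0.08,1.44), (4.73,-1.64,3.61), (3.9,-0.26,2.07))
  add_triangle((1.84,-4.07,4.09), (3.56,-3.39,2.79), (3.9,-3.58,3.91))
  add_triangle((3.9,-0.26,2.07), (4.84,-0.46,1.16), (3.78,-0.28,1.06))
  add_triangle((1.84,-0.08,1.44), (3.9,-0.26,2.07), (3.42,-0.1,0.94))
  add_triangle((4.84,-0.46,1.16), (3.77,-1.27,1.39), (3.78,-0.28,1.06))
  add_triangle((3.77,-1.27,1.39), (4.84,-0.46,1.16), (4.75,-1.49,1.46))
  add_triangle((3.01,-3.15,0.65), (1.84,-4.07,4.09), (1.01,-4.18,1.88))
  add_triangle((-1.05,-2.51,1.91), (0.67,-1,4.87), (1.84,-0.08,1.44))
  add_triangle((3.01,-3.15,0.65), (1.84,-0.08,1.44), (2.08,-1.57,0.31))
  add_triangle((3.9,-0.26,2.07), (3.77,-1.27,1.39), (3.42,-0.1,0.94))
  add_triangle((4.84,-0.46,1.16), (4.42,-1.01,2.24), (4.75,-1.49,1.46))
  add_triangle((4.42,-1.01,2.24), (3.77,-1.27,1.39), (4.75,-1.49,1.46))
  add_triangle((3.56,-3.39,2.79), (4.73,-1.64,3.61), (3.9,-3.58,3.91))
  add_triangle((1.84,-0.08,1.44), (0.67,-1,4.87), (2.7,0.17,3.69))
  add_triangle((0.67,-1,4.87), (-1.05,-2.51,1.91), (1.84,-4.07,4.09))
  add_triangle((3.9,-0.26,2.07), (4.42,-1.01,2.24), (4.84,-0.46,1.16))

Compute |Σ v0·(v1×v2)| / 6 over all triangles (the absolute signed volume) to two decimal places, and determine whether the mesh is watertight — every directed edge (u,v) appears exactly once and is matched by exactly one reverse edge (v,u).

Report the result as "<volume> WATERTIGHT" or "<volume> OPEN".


Per-triangle v0·(v1×v2)/6:
  t1: +0.6025
  t2: -0.3389
  t3: +0.3837
  t4: -0.6155
  t5: +3.0736
  t6: +0.2363
  t7: +0.6856
  t8: +0.0861
  t9: +4.7869
  t10: +0.9446
  t11: +0.6040
  t12: +10.1673
  t13: +2.7961
  t14: +0.0934
  t15: +2.9205
  t16: -0.6123
  t17: -3.8660
  t18: +2.5179
  t19: +2.1911
  t20: +0.5795
  t21: -0.2484
  t22: +0.4295
  t23: +1.3840
  t24: +0.0588
  t25: +0.0628
  t26: -0.1444
  t27: -0.1710
  t28: +3.9975
  t29: -2.5925
  t30: -0.4462
  t31: +0.6304
  t32: +0.8361
  t33: +0.1299
  t34: +1.4582
  t35: -0.8525
  t36: +5.6375
  t37: +0.6456
Σ = +38.0516 → |volume| = 38.05

Directed edges: 111 total; 7 unmatched, e.g. (1.98,-0.36,-0.2)→(1.84,-0.08,1.44) → open.

38.05 OPEN


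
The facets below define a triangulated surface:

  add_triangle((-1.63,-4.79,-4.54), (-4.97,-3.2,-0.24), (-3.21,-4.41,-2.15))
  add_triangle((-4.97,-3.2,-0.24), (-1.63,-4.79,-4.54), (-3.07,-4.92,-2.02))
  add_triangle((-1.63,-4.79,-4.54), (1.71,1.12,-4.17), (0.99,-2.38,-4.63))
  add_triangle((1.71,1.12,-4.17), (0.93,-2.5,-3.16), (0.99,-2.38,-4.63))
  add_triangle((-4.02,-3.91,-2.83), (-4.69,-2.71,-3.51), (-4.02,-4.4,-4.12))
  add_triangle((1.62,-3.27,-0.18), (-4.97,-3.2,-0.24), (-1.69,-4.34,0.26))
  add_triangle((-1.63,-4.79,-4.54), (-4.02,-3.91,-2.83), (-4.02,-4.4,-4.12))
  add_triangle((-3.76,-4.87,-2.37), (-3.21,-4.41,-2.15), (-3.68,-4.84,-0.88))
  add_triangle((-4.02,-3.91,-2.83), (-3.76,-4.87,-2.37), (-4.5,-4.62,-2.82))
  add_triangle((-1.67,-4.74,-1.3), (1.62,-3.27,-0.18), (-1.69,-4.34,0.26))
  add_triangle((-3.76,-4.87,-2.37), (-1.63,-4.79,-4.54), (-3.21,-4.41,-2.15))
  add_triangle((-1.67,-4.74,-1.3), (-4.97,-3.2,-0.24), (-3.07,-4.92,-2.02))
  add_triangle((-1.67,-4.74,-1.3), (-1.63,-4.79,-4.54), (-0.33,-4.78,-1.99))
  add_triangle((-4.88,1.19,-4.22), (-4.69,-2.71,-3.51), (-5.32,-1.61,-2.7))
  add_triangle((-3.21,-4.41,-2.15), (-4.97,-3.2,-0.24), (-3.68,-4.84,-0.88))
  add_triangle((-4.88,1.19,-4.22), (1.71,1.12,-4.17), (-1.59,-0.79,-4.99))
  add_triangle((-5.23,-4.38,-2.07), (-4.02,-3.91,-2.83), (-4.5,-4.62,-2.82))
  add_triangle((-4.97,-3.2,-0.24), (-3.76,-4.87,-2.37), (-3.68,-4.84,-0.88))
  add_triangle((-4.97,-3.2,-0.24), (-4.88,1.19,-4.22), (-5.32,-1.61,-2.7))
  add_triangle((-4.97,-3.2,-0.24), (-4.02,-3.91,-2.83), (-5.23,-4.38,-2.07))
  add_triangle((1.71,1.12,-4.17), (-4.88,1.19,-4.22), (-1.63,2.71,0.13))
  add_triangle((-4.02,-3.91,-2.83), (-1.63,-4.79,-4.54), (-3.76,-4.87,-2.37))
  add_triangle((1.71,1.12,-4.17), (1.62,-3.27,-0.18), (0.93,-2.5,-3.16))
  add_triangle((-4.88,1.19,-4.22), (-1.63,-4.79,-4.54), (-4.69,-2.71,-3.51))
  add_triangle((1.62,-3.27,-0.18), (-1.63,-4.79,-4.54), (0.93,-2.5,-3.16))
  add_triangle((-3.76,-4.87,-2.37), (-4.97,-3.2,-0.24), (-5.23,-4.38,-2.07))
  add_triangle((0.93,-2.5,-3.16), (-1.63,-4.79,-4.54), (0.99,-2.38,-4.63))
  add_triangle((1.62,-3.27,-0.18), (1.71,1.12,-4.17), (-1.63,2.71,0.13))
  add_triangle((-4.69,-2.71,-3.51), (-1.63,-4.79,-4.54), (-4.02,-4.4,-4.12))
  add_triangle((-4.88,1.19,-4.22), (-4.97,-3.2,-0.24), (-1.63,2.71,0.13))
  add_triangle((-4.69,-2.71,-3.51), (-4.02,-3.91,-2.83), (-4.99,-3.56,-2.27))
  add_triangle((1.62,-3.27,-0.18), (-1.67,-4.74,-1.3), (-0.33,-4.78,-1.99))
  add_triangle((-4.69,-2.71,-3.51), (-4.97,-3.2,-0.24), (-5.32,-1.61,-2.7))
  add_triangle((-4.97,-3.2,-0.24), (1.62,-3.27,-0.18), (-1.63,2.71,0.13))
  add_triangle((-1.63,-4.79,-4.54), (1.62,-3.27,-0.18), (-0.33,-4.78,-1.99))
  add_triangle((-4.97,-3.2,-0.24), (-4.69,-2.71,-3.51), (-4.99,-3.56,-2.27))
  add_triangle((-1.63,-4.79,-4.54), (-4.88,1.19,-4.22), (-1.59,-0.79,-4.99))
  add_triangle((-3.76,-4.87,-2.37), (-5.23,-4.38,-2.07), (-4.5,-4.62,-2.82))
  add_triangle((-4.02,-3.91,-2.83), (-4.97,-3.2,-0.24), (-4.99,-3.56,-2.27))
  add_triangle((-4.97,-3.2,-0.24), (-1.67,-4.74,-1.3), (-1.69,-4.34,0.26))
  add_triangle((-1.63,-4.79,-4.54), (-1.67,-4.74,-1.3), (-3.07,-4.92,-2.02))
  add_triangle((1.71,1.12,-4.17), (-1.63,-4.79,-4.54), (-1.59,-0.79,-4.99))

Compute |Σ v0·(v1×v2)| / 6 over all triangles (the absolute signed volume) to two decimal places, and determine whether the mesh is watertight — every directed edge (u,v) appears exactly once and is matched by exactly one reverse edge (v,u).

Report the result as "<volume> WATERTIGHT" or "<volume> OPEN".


Per-triangle v0·(v1×v2)/6:
  t1: -2.4779
  t2: +5.0775
  t3: +4.9985
  t4: +1.1934
  t5: +1.6688
  t6: -1.9160
  t7: +1.6560
  t8: +0.2335
  t9: +0.2376
  t10: +3.2672
  t11: +0.3429
  t12: +2.7091
  t13: +3.4204
  t14: +4.6664
  t15: -2.7196
  t16: +9.9299
  t17: +0.4273
  t18: +3.0538
  t19: +2.7754
  t20: +0.2212
  t21: +12.5490
  t22: +3.3515
  t23: +4.4422
  t24: +12.1142
  t25: +5.8747
  t26: +1.8514
  t27: +2.2394
  t28: -0.6866
  t29: +2.0475
  t30: +13.1567
  t31: +1.7225
  t32: +2.2539
  t33: +4.3107
  t34: -0.0585
  t35: +2.5207
  t36: +1.4647
  t37: +12.2538
  t38: +0.9042
  t39: +1.4635
  t40: +4.3215
  t41: +3.4372
  t42: +10.0173
Σ = +140.3169 → |volume| = 140.32

Directed edges: 126 total, each appears once with its reverse present → watertight.

140.32 WATERTIGHT


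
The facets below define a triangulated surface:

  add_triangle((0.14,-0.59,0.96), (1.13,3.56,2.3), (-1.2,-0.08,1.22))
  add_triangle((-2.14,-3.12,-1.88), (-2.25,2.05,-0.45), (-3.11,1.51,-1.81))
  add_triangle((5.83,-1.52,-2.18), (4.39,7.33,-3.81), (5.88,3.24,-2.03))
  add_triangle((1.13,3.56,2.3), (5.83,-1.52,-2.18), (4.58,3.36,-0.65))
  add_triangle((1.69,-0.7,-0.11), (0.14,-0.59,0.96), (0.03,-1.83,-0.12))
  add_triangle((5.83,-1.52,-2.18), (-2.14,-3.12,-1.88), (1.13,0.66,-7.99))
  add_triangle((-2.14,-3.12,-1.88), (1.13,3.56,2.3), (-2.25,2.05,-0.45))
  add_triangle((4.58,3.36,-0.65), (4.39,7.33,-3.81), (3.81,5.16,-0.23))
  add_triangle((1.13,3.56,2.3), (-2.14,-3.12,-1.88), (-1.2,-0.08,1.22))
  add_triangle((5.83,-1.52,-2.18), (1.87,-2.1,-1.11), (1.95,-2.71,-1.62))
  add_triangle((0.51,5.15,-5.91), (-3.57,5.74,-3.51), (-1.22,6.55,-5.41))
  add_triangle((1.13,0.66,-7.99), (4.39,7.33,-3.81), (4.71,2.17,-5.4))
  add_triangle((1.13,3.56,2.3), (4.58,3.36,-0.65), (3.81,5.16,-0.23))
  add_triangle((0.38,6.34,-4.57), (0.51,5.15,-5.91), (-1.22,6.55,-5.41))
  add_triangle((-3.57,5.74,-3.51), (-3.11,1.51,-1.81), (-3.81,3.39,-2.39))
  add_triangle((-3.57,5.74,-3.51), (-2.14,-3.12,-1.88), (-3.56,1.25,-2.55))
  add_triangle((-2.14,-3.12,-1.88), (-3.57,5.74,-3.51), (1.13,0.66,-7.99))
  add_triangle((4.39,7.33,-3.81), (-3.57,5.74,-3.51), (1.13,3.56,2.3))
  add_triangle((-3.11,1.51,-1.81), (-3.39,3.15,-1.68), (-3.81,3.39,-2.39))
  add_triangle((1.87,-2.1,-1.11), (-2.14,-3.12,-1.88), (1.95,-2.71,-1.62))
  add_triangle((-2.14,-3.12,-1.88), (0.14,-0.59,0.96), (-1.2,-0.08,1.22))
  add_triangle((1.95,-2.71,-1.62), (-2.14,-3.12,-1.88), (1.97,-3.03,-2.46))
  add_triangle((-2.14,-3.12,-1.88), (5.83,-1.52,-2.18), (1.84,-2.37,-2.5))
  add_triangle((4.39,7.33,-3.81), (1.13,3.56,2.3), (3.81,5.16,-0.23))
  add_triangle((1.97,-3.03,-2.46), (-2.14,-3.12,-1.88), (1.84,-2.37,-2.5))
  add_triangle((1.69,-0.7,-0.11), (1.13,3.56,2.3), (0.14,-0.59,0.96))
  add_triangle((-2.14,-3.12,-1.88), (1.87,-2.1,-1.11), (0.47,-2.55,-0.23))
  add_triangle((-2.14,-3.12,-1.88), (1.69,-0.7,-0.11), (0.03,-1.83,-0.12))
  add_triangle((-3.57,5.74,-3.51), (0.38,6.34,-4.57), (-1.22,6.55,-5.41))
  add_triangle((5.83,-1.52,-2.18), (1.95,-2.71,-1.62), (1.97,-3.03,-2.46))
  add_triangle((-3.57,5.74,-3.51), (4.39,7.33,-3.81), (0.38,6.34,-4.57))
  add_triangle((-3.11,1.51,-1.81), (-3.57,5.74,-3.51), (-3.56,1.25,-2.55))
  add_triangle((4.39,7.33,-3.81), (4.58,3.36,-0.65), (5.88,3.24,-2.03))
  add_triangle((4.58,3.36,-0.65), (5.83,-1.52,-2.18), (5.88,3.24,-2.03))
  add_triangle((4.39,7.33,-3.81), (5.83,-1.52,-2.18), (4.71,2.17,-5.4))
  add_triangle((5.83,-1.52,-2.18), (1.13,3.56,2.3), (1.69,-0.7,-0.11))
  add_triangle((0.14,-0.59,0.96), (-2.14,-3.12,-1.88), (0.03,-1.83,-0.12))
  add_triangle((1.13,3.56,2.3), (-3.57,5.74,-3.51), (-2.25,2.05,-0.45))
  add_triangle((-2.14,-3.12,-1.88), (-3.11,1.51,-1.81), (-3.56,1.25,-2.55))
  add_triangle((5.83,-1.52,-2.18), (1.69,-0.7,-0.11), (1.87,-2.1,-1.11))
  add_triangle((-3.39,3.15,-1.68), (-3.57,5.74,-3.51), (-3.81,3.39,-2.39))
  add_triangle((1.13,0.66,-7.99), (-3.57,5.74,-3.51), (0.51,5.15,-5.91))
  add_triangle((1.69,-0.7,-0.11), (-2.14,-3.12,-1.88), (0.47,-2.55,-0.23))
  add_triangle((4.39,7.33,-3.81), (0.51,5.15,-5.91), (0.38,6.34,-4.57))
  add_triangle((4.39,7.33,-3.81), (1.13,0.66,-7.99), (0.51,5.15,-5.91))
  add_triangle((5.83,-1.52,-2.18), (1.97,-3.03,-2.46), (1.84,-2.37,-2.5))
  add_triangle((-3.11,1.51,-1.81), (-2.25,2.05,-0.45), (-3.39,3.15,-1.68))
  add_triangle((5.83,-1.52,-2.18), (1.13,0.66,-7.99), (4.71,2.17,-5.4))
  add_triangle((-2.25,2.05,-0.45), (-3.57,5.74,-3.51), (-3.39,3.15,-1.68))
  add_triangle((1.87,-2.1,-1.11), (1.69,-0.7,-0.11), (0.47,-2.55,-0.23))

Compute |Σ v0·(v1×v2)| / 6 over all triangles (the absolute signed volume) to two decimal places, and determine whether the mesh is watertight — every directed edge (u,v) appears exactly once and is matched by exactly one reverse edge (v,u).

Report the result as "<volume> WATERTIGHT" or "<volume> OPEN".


333.50 WATERTIGHT

Per-triangle v0·(v1×v2)/6:
  t1: +1.1817
  t2: +1.5379
  t3: +11.4460
  t4: +8.0676
  t5: +0.5138
  t6: +29.5302
  t7: +1.4440
  t8: +6.7278
  t9: +0.7729
  t10: +0.5170
  t11: +2.5476
  t12: +28.0252
  t13: +3.7937
  t14: +3.8914
  t15: +0.7849
  t16: +3.1128
  t17: +35.1971
  t18: +36.1768
  t19: +0.3684
  t20: +0.2855
  t21: +1.1425
  t22: +1.2834
  t23: -1.5527
  t24: +6.6508
  t25: +1.1136
  t26: +1.4552
  t27: +2.0698
  t28: +0.9006
  t29: +3.9173
  t30: +1.5085
  t31: +8.7142
  t32: +1.3481
  t33: +6.3621
  t34: +4.1816
  t35: +22.8039
  t36: +2.6410
  t37: +0.6008
  t38: +6.7467
  t39: +0.8733
  t40: +0.9213
  t41: +0.8348
  t42: +22.8794
  t43: -1.1146
  t44: +9.4882
  t45: +26.9519
  t46: +1.2651
  t47: +0.5246
  t48: +21.6104
  t49: +0.8703
  t50: +0.5812
Σ = +333.4954 → |volume| = 333.50

Directed edges: 150 total, each appears once with its reverse present → watertight.


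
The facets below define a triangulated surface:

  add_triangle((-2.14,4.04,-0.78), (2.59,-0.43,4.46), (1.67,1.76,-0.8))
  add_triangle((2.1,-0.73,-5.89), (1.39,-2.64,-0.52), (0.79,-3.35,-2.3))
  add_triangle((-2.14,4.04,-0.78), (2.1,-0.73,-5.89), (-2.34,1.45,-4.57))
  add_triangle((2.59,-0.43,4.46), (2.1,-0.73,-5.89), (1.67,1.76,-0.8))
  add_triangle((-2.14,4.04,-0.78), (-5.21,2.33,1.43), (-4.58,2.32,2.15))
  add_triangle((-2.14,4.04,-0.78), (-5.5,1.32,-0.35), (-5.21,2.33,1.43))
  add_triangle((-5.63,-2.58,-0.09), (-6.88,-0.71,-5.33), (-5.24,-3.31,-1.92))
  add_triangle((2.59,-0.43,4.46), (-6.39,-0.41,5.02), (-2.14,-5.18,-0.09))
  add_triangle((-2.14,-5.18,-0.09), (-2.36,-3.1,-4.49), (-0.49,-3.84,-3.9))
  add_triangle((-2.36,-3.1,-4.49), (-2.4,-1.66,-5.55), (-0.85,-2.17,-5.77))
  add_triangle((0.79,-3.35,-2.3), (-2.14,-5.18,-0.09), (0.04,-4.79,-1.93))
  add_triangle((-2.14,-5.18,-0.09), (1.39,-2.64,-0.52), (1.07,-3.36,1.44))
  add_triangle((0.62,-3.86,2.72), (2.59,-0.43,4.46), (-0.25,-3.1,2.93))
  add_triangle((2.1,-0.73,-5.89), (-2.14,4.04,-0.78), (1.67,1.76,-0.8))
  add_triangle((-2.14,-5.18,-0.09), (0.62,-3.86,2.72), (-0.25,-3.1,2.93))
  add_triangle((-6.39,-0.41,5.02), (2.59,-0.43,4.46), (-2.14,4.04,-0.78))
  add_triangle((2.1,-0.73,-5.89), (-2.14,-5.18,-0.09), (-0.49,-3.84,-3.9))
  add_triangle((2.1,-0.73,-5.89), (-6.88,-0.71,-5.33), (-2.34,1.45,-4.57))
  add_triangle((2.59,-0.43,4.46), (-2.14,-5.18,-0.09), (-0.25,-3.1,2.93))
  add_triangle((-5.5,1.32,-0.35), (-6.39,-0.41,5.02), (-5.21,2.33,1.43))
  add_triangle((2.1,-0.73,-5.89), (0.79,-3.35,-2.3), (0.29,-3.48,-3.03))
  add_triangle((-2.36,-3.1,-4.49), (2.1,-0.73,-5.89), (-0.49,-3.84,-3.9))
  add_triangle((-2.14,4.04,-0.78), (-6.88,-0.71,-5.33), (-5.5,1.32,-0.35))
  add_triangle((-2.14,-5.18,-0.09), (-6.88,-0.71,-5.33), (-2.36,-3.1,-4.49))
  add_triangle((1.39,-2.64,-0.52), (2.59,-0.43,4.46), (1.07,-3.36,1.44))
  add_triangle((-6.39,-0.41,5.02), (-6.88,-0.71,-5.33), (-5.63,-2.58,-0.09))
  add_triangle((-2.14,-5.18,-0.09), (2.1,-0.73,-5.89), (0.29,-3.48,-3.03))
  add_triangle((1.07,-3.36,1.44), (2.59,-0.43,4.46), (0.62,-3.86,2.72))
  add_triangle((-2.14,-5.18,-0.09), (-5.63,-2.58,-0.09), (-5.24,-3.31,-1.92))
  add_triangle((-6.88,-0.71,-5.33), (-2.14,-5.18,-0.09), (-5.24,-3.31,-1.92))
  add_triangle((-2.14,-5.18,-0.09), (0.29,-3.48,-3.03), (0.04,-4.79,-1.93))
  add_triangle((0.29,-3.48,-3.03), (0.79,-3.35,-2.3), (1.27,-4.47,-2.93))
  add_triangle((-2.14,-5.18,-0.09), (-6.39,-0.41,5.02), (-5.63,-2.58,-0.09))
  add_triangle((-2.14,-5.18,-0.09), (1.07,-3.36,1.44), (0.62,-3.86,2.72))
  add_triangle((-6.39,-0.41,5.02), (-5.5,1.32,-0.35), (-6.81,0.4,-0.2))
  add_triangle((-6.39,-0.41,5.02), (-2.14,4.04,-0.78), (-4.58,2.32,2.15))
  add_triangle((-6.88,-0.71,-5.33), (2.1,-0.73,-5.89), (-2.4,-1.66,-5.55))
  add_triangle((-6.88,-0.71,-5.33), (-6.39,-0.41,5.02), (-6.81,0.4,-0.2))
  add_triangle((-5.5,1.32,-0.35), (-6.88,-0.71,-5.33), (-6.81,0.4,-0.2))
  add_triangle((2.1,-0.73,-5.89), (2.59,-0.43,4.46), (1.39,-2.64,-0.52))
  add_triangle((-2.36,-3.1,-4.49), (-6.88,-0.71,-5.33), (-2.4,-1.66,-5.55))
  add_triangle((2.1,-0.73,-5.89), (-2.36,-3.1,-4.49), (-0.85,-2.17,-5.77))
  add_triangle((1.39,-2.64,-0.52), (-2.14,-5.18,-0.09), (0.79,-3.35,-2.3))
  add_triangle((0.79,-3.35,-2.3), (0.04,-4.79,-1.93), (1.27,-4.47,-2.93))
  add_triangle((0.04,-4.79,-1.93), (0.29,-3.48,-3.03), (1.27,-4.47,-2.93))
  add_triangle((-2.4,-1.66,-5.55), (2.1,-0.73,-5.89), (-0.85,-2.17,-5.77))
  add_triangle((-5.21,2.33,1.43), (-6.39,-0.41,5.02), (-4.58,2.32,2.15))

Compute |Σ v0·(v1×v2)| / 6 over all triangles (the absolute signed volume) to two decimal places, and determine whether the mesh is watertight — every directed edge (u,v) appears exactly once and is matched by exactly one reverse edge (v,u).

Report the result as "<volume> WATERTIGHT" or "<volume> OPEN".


Per-triangle v0·(v1×v2)/6:
  t1: +8.4013
  t2: +3.7003
  t3: +11.3325
  t4: +8.9650
  t5: +2.7130
  t6: +6.3314
  t7: +8.6600
  t8: +36.0042
  t9: +7.7710
  t10: +2.8457
  t11: -0.4412
  t12: +4.2152
  t13: +3.2093
  t14: +10.0365
  t15: +3.2251
  t16: +27.3312
  t17: +2.3845
  t18: +17.5726
  t19: -3.1543
  t20: +8.5088
  t21: +2.2863
  t22: +8.3560
  t23: +17.2076
  t24: +20.2711
  t25: +3.5838
  t26: +24.0757
  t27: +2.6095
  t28: +2.9227
  t29: +7.1879
  t30: +7.1875
  t31: +2.4212
  t32: -0.0361
  t33: +20.0513
  t34: +3.0497
  t35: +5.7247
  t36: -0.4092
  t37: +8.1669
  t38: +11.1560
  t39: +6.0408
  t40: +9.4067
  t41: +7.7780
  t42: +1.6021
  t43: +3.9112
  t44: -0.2483
  t45: +1.3667
  t46: +3.4794
  t47: +3.3043
Σ = +352.0656 → |volume| = 352.07

Directed edges: 141 total; 3 unmatched, e.g. (-2.34,1.45,-4.57)→(-2.14,4.04,-0.78) → open.

352.07 OPEN


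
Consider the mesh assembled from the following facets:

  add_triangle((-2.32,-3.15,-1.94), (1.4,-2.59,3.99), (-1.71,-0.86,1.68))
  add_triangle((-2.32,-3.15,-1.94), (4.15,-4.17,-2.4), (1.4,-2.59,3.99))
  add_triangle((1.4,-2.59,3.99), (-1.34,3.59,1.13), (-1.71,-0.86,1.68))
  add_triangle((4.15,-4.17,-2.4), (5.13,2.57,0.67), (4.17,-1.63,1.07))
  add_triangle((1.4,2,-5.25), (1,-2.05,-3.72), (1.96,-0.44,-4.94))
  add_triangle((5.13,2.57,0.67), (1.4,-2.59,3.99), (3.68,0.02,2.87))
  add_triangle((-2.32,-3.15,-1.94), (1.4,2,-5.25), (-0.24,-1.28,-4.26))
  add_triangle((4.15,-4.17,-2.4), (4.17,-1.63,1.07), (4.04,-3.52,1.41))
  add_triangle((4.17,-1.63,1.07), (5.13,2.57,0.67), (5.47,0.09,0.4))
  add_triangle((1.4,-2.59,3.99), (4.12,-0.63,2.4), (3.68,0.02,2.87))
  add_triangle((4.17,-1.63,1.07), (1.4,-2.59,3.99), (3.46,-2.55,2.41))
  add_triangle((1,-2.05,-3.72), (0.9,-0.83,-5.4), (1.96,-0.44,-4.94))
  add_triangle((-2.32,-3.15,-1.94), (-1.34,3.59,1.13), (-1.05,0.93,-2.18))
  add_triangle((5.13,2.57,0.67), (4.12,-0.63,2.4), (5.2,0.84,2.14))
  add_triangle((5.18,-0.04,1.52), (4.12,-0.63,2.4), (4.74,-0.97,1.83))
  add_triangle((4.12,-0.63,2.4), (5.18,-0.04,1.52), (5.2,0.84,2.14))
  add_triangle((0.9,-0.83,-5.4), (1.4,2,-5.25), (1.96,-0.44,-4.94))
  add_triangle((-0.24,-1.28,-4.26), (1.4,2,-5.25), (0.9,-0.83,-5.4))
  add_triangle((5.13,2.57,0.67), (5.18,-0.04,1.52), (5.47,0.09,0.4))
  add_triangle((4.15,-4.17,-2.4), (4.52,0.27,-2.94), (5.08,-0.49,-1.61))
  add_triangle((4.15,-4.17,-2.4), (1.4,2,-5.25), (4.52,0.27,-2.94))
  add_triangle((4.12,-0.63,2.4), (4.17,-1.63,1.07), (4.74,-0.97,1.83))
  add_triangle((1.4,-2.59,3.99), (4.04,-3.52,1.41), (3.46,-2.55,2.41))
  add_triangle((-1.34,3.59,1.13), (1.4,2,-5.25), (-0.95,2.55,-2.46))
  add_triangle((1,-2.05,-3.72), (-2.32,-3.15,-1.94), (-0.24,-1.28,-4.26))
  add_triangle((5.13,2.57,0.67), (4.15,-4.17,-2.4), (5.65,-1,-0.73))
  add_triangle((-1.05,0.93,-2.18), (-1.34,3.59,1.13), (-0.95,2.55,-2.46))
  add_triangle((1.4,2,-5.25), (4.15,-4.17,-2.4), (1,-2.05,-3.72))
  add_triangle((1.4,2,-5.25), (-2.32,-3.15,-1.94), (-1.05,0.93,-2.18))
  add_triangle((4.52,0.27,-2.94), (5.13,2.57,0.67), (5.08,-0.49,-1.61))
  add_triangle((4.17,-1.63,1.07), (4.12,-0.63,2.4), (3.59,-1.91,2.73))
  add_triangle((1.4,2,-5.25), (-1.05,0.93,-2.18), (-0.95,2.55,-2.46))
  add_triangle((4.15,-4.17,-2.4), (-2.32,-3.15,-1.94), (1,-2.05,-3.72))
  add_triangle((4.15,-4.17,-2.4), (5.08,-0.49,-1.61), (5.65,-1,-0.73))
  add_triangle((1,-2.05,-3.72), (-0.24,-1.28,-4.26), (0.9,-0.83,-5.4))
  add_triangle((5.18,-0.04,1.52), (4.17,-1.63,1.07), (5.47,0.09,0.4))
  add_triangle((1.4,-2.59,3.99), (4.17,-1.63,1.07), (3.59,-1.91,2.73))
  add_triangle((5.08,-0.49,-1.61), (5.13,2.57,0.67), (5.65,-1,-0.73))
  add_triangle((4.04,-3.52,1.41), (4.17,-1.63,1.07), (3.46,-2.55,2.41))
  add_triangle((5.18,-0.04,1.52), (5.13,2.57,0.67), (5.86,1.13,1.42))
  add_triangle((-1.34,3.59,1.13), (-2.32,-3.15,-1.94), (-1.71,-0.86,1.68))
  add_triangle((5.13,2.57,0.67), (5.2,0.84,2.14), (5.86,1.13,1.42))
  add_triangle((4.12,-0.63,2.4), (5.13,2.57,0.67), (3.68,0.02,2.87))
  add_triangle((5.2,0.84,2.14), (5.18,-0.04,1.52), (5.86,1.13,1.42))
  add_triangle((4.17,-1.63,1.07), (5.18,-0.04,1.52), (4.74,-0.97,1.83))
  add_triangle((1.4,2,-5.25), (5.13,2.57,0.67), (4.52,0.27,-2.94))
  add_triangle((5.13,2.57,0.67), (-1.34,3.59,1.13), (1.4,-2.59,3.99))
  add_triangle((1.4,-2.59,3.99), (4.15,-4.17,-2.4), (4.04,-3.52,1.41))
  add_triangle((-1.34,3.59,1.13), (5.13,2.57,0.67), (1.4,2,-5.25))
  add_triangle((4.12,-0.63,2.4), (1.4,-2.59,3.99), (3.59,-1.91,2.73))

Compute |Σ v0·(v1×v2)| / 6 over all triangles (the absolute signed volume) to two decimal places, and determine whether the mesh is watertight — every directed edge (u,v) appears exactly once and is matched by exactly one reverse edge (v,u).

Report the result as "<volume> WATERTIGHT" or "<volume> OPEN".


215.74 WATERTIGHT

Per-triangle v0·(v1×v2)/6:
  t1: +6.9938
  t2: +20.8819
  t3: +6.3451
  t4: +12.1621
  t5: -1.9334
  t6: -0.7880
  t7: +2.5244
  t8: +5.3348
  t9: -2.1903
  t10: +2.4552
  t11: +0.8608
  t12: +1.6214
  t13: +4.7732
  t14: -0.5550
  t15: +0.7330
  t16: +1.2222
  t17: +2.7206
  t18: +2.1045
  t19: +2.6197
  t20: +5.4598
  t21: +14.0100
  t22: +0.4057
  t23: +2.2048
  t24: +4.1840
  t25: +3.6679
  t26: -1.7924
  t27: +1.3748
  t28: +10.6129
  t29: +5.7984
  t30: +5.2840
  t31: +1.7055
  t32: +2.1624
  t33: +9.5382
  t34: +3.8032
  t35: +1.4777
  t36: +1.6799
  t37: +1.2894
  t38: +3.6367
  t39: +1.7425
  t40: +0.1727
  t41: +5.2328
  t42: +1.2674
  t43: +2.6006
  t44: +0.8507
  t45: +0.7295
  t46: +13.1840
  t47: +17.5435
  t48: +4.8570
  t49: +21.2431
  t50: +1.9247
Σ = +215.7372 → |volume| = 215.74

Directed edges: 150 total, each appears once with its reverse present → watertight.


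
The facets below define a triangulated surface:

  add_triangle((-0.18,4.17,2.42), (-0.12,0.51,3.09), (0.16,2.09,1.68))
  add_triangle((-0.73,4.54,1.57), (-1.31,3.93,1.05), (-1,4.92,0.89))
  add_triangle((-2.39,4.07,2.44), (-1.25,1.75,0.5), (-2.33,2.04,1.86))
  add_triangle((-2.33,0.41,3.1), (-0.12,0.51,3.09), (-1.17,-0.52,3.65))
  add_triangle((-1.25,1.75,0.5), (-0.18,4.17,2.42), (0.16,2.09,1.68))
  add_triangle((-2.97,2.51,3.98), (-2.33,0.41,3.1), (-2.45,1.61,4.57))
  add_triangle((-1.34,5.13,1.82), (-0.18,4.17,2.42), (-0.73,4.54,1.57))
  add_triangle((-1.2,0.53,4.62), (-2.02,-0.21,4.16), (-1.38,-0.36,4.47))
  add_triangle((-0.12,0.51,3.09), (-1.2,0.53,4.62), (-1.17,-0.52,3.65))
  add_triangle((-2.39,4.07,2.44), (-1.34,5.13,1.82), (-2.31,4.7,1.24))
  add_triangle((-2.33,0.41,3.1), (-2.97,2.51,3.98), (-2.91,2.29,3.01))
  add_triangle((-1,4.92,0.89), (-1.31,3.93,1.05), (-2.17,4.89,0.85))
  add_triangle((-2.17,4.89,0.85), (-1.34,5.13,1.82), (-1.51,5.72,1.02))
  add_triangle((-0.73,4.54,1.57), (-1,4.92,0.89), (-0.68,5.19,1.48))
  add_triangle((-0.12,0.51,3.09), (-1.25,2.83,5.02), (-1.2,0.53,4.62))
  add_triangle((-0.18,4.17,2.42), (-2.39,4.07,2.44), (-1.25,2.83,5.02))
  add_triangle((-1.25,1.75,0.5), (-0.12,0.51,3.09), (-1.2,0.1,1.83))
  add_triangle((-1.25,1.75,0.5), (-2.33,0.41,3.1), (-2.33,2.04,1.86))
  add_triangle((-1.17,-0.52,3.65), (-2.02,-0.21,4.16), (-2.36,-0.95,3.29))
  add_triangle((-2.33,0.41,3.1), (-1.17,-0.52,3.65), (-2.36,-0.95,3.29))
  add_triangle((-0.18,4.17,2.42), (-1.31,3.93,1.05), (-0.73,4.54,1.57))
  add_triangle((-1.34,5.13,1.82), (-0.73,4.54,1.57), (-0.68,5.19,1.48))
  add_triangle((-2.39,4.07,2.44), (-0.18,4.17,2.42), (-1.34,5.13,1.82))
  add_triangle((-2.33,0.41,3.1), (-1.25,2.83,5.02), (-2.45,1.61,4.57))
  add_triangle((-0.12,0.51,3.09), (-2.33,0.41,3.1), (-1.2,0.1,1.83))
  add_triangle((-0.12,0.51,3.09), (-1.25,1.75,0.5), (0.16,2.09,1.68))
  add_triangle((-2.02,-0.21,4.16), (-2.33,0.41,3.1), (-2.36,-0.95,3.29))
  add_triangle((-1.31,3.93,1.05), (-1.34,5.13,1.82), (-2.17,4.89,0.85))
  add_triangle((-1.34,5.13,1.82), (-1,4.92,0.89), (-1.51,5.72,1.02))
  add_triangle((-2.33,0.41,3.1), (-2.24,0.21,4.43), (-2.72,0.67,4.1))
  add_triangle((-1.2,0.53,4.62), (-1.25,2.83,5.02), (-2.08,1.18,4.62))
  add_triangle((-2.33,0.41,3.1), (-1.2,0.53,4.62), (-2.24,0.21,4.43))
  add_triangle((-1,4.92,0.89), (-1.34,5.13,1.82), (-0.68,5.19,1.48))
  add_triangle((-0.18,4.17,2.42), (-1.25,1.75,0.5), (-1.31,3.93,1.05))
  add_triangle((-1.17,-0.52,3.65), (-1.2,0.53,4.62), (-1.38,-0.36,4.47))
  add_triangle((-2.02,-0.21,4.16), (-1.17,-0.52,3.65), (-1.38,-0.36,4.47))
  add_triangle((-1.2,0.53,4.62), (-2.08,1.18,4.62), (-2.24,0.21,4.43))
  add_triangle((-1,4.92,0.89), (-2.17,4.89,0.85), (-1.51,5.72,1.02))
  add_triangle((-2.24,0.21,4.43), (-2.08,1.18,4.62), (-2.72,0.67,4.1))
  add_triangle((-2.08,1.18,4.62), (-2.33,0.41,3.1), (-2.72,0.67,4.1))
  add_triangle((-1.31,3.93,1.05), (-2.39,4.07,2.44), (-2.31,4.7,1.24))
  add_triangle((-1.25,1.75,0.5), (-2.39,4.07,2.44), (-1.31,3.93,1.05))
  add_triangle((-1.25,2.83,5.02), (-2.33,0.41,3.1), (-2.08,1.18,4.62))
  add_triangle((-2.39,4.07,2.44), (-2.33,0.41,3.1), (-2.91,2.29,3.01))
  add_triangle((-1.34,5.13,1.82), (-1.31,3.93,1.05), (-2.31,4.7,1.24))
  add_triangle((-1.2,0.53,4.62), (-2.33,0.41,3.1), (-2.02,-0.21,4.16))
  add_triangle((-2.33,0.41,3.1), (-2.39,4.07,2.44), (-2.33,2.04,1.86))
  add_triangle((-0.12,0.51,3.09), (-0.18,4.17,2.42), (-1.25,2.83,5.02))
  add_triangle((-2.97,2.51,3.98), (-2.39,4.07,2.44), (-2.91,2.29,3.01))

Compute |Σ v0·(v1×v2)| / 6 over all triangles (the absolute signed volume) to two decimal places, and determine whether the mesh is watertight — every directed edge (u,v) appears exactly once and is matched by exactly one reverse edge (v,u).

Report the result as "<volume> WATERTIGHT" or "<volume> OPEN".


Per-triangle v0·(v1×v2)/6:
  t1: +0.5177
  t2: -0.3675
  t3: +0.5178
  t4: -1.2234
  t5: -0.2916
  t6: +0.9982
  t7: +0.3983
  t8: +0.5155
  t9: +0.4668
  t10: +1.4067
  t11: +0.6847
  t12: -0.3415
  t13: +0.7583
  t14: -0.1446
  t15: +1.1783
  t16: +5.1369
  t17: -1.0975
  t18: -0.0006
  t19: +0.5049
  t20: -1.0676
  t21: -0.3871
  t22: +0.1173
  t23: +1.8414
  t24: +0.2087
  t25: +0.1708
  t26: -1.3422
  t27: +0.7477
  t28: -0.0483
  t29: +0.2577
  t30: +0.1421
  t31: +1.5544
  t32: -0.3957
  t33: +0.4061
  t34: -0.5959
  t35: +0.0091
  t36: +0.1279
  t37: +0.7473
  t38: -0.0043
  t39: +0.5489
  t40: +0.0144
  t41: -0.6692
  t42: +0.5687
  t43: +0.8166
  t44: -0.7104
  t45: +0.2150
  t46: +0.8462
  t47: +1.2890
  t48: +1.9601
  t49: +0.9667
Σ = +17.9528 → |volume| = 17.95

Directed edges: 147 total; 7 unmatched, e.g. (-2.45,1.61,4.57)→(-2.97,2.51,3.98) → open.

17.95 OPEN


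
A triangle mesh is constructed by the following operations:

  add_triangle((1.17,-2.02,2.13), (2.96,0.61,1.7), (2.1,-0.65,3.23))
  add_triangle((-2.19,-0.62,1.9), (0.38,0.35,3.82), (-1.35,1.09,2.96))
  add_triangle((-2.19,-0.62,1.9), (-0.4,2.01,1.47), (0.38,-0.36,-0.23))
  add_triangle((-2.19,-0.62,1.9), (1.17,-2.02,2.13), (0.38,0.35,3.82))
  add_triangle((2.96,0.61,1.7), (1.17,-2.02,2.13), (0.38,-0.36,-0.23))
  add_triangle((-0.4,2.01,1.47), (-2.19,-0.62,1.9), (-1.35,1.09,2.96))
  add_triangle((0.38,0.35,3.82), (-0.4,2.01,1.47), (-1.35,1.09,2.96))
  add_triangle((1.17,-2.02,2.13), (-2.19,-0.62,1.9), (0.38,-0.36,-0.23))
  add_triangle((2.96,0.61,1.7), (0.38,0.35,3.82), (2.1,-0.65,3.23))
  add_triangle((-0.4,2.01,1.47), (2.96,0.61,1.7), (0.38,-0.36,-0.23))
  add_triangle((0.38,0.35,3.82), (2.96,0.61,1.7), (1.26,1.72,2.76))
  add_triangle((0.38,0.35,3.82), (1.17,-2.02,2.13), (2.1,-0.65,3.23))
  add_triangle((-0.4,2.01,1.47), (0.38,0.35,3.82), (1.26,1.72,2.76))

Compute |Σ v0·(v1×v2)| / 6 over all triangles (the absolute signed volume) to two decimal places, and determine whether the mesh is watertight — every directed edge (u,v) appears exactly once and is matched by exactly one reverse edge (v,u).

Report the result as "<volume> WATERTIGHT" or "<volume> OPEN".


Per-triangle v0·(v1×v2)/6:
  t1: +1.4788
  t2: +2.0716
  t3: -0.2689
  t4: +3.8395
  t5: +0.8153
  t6: +0.7828
  t7: +1.6786
  t8: +0.4512
  t9: +2.1952
  t10: +0.0952
  t11: +2.3219
  t12: +1.9315
  t13: +1.6868
Σ = +19.0795 → |volume| = 19.08

Directed edges: 39 total; 3 unmatched, e.g. (-0.4,2.01,1.47)→(2.96,0.61,1.7) → open.

19.08 OPEN
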